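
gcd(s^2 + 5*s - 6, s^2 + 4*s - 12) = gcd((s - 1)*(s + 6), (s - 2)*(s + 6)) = s + 6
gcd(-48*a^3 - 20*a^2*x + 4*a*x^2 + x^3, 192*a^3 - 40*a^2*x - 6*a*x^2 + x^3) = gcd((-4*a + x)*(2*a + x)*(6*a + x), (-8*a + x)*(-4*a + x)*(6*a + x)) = -24*a^2 + 2*a*x + x^2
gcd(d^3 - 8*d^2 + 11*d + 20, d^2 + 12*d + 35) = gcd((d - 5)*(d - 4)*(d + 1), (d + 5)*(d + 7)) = 1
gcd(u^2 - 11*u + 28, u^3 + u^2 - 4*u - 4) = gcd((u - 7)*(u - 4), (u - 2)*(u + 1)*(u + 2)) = 1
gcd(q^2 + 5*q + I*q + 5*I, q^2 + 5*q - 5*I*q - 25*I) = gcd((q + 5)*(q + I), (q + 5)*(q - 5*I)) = q + 5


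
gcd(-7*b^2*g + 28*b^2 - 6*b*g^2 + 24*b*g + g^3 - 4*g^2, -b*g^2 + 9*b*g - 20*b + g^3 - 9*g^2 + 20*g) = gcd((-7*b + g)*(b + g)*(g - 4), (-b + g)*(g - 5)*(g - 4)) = g - 4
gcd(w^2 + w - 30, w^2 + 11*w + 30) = w + 6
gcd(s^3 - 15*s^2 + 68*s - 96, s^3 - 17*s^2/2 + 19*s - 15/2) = s - 3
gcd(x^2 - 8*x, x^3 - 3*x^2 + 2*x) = x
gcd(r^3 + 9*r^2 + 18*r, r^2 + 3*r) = r^2 + 3*r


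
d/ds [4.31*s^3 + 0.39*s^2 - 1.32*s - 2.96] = 12.93*s^2 + 0.78*s - 1.32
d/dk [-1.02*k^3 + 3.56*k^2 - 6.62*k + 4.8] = -3.06*k^2 + 7.12*k - 6.62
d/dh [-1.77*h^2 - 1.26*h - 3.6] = -3.54*h - 1.26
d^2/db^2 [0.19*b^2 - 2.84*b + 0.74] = 0.380000000000000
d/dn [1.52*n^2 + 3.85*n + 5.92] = 3.04*n + 3.85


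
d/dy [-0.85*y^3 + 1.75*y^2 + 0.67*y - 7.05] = -2.55*y^2 + 3.5*y + 0.67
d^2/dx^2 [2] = 0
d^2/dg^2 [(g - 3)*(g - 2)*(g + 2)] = 6*g - 6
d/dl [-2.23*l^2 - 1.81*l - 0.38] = -4.46*l - 1.81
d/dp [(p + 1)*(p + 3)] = 2*p + 4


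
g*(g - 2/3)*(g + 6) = g^3 + 16*g^2/3 - 4*g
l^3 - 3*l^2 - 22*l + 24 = (l - 6)*(l - 1)*(l + 4)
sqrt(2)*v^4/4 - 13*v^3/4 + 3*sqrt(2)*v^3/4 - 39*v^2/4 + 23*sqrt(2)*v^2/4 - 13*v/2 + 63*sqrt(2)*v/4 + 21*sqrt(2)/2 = (v/2 + 1/2)*(v - 7*sqrt(2)/2)*(v - 3*sqrt(2))*(sqrt(2)*v/2 + sqrt(2))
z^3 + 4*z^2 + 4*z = z*(z + 2)^2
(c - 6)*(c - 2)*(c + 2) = c^3 - 6*c^2 - 4*c + 24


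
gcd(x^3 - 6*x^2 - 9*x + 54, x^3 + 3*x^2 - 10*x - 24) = x - 3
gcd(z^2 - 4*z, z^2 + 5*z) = z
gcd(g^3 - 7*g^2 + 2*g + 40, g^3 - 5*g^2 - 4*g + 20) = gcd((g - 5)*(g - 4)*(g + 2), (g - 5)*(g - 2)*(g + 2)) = g^2 - 3*g - 10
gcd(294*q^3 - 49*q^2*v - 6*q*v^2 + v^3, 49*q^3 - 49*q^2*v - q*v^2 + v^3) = 49*q^2 - v^2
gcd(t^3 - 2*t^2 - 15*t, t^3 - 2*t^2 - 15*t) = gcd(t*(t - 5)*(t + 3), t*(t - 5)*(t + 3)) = t^3 - 2*t^2 - 15*t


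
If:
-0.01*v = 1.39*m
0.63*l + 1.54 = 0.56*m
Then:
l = -0.00639488409272582*v - 2.44444444444444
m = -0.00719424460431655*v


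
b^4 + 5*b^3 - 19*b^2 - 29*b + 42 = (b - 3)*(b - 1)*(b + 2)*(b + 7)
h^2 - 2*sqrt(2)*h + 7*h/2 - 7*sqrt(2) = (h + 7/2)*(h - 2*sqrt(2))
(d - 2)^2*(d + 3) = d^3 - d^2 - 8*d + 12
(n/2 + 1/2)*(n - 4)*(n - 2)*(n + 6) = n^4/2 + n^3/2 - 14*n^2 + 10*n + 24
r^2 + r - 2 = (r - 1)*(r + 2)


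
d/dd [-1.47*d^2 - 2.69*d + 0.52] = -2.94*d - 2.69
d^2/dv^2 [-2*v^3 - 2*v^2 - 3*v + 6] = -12*v - 4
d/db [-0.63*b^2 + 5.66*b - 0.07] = 5.66 - 1.26*b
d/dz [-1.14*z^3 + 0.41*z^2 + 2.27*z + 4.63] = -3.42*z^2 + 0.82*z + 2.27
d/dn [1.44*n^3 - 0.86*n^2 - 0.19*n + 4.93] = 4.32*n^2 - 1.72*n - 0.19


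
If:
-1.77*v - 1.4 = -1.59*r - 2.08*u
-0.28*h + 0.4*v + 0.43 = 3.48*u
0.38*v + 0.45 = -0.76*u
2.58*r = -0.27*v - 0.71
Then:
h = 1.01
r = -0.17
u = -0.08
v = -1.03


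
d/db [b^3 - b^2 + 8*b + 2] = 3*b^2 - 2*b + 8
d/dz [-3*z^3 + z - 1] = 1 - 9*z^2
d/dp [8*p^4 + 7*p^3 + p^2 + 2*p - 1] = 32*p^3 + 21*p^2 + 2*p + 2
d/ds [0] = 0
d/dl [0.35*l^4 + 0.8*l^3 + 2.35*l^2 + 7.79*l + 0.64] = 1.4*l^3 + 2.4*l^2 + 4.7*l + 7.79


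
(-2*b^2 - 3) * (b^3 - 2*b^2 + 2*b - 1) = -2*b^5 + 4*b^4 - 7*b^3 + 8*b^2 - 6*b + 3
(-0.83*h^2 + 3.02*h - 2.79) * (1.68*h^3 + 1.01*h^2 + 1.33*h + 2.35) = -1.3944*h^5 + 4.2353*h^4 - 2.7409*h^3 - 0.751799999999999*h^2 + 3.3863*h - 6.5565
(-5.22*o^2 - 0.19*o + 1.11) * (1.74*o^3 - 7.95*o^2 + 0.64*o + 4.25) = -9.0828*o^5 + 41.1684*o^4 + 0.101100000000001*o^3 - 31.1311*o^2 - 0.0971*o + 4.7175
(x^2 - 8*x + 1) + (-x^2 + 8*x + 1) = 2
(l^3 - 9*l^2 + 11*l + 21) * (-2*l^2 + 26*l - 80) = -2*l^5 + 44*l^4 - 336*l^3 + 964*l^2 - 334*l - 1680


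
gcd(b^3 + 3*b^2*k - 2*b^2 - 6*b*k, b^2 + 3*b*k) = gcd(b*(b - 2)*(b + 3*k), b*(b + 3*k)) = b^2 + 3*b*k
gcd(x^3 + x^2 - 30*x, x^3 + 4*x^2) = x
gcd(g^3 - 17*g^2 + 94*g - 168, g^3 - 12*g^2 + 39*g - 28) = g^2 - 11*g + 28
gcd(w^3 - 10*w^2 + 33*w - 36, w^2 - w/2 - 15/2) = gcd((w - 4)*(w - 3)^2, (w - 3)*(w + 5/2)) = w - 3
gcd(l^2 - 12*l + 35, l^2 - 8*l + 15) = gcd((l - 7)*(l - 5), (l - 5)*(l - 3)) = l - 5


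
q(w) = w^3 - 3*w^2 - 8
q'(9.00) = 189.00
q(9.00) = 478.00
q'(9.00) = 189.00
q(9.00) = 478.00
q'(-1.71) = 19.03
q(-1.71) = -21.77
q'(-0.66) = 5.27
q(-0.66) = -9.59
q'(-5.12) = 109.36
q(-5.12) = -220.86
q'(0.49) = -2.22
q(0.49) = -8.60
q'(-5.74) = 133.28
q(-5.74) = -295.96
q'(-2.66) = 37.19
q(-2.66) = -48.05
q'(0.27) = -1.40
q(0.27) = -8.20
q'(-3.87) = 68.15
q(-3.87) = -110.89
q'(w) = 3*w^2 - 6*w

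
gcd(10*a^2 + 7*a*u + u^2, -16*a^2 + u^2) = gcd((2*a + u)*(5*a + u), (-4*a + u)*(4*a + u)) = 1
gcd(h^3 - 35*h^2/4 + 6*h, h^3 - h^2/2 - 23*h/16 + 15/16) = h - 3/4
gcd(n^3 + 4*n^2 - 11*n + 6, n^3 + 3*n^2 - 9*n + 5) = n^2 - 2*n + 1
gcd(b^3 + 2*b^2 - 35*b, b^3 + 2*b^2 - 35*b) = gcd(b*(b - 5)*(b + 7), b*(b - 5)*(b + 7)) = b^3 + 2*b^2 - 35*b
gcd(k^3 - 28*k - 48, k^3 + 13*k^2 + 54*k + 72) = k + 4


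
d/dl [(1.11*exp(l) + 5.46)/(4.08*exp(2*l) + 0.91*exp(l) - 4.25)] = (-(1.11*exp(l) + 5.46)*(8.16*exp(l) + 0.91) + 4.5288*exp(2*l) + 1.0101*exp(l) - 4.7175)*exp(l)/(4.08*exp(2*l) + 0.91*exp(l) - 4.25)^2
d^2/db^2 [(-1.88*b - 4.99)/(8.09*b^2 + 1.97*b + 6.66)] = (-(1.88*b + 4.99)*(16.18*b + 1.97)*(32.36*b + 3.94) + (91.2552*b + 88.1454)*(8.09*b^2 + 1.97*b + 6.66))/(8.09*b^2 + 1.97*b + 6.66)^3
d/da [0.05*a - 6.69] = 0.0500000000000000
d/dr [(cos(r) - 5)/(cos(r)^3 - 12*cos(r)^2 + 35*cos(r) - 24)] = (243*cos(r) - 27*cos(2*r) + cos(3*r) - 329)*sin(r)/(2*(cos(r)^3 - 12*cos(r)^2 + 35*cos(r) - 24)^2)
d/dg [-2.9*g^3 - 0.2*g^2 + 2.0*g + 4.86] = -8.7*g^2 - 0.4*g + 2.0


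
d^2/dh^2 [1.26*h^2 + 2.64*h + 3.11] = 2.52000000000000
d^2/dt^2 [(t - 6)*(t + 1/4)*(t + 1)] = 6*t - 19/2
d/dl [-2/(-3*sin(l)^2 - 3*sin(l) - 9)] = -2*(2*sin(l) + 1)*cos(l)/(3*(sin(l)^2 + sin(l) + 3)^2)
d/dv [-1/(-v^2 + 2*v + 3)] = 2*(1 - v)/(-v^2 + 2*v + 3)^2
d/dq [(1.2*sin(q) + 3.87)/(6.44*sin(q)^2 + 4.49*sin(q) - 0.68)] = (-49.8456*sin(q) + 3.864*cos(2*q) - 22.0563)*cos(q)/(6.44*sin(q)^2 + 4.49*sin(q) - 0.68)^2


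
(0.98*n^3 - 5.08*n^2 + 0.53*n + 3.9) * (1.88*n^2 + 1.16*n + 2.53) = 1.8424*n^5 - 8.4136*n^4 - 2.417*n^3 - 4.9056*n^2 + 5.8649*n + 9.867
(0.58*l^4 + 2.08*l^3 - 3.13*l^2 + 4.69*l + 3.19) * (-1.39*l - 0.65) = -0.8062*l^5 - 3.2682*l^4 + 2.9987*l^3 - 4.4846*l^2 - 7.4826*l - 2.0735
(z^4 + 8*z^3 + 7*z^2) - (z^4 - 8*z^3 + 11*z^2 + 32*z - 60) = 16*z^3 - 4*z^2 - 32*z + 60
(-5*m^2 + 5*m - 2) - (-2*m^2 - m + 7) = -3*m^2 + 6*m - 9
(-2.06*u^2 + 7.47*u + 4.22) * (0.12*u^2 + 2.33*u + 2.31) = -0.2472*u^4 - 3.9034*u^3 + 13.1529*u^2 + 27.0883*u + 9.7482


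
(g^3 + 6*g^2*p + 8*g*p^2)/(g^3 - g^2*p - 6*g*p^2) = (-g - 4*p)/(-g + 3*p)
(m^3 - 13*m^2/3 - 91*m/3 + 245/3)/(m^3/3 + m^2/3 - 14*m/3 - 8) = (3*m^3 - 13*m^2 - 91*m + 245)/(m^3 + m^2 - 14*m - 24)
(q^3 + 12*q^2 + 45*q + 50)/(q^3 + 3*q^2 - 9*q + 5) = (q^2 + 7*q + 10)/(q^2 - 2*q + 1)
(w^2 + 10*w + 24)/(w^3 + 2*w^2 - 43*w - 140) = (w + 6)/(w^2 - 2*w - 35)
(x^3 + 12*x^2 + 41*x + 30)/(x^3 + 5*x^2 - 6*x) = (x^2 + 6*x + 5)/(x*(x - 1))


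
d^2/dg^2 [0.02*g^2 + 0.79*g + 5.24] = 0.0400000000000000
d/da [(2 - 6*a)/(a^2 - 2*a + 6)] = 2*(3*a^2 - 2*a - 16)/(a^4 - 4*a^3 + 16*a^2 - 24*a + 36)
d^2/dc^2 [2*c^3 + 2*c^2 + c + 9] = 12*c + 4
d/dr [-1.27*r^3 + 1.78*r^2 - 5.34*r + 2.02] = -3.81*r^2 + 3.56*r - 5.34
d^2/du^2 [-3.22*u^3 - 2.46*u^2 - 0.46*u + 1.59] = -19.32*u - 4.92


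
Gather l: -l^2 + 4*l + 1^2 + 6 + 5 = -l^2 + 4*l + 12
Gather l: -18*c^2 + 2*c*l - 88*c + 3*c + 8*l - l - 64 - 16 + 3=-18*c^2 - 85*c + l*(2*c + 7) - 77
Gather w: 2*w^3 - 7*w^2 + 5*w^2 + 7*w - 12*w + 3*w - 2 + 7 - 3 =2*w^3 - 2*w^2 - 2*w + 2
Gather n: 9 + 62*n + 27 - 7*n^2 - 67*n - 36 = -7*n^2 - 5*n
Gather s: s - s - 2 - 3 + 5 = 0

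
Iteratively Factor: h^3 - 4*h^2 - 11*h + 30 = (h - 5)*(h^2 + h - 6) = (h - 5)*(h + 3)*(h - 2)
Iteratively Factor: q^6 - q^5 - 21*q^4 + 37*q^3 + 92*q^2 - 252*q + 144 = (q - 1)*(q^5 - 21*q^3 + 16*q^2 + 108*q - 144) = (q - 1)*(q + 4)*(q^4 - 4*q^3 - 5*q^2 + 36*q - 36) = (q - 1)*(q + 3)*(q + 4)*(q^3 - 7*q^2 + 16*q - 12) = (q - 2)*(q - 1)*(q + 3)*(q + 4)*(q^2 - 5*q + 6) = (q - 3)*(q - 2)*(q - 1)*(q + 3)*(q + 4)*(q - 2)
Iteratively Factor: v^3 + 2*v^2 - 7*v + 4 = (v + 4)*(v^2 - 2*v + 1) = (v - 1)*(v + 4)*(v - 1)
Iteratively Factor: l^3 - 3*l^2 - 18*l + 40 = (l - 2)*(l^2 - l - 20) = (l - 5)*(l - 2)*(l + 4)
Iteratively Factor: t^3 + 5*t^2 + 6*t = (t + 2)*(t^2 + 3*t) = t*(t + 2)*(t + 3)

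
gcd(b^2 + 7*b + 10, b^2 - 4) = b + 2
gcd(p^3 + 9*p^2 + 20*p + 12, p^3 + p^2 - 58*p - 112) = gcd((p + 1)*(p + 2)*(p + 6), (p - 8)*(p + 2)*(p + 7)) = p + 2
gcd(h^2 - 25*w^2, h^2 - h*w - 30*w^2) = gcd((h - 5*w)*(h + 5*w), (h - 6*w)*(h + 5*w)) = h + 5*w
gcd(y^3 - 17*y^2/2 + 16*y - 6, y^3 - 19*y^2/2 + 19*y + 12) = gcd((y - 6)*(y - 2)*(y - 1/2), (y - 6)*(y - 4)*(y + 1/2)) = y - 6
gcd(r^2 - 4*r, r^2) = r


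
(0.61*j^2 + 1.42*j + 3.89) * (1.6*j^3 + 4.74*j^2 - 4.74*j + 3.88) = 0.976*j^5 + 5.1634*j^4 + 10.0634*j^3 + 14.0746*j^2 - 12.929*j + 15.0932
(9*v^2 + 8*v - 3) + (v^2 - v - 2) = 10*v^2 + 7*v - 5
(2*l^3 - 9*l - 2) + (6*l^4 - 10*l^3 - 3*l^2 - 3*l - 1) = 6*l^4 - 8*l^3 - 3*l^2 - 12*l - 3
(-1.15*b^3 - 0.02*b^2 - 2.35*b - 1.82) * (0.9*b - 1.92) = -1.035*b^4 + 2.19*b^3 - 2.0766*b^2 + 2.874*b + 3.4944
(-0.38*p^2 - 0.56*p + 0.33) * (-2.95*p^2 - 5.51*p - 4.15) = 1.121*p^4 + 3.7458*p^3 + 3.6891*p^2 + 0.5057*p - 1.3695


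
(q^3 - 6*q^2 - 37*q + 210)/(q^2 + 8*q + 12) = (q^2 - 12*q + 35)/(q + 2)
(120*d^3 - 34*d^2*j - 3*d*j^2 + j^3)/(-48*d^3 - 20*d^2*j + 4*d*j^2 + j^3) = (-5*d + j)/(2*d + j)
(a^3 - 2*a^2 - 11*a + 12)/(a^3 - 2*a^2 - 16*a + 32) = (a^2 + 2*a - 3)/(a^2 + 2*a - 8)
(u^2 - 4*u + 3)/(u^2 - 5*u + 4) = (u - 3)/(u - 4)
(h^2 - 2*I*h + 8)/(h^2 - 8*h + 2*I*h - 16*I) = (h - 4*I)/(h - 8)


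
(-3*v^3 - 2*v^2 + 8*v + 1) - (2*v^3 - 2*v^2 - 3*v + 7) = -5*v^3 + 11*v - 6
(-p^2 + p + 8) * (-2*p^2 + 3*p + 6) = 2*p^4 - 5*p^3 - 19*p^2 + 30*p + 48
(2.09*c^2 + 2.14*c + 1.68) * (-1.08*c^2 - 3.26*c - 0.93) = -2.2572*c^4 - 9.1246*c^3 - 10.7345*c^2 - 7.467*c - 1.5624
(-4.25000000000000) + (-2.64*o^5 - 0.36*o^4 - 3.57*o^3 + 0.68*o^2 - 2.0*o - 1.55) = -2.64*o^5 - 0.36*o^4 - 3.57*o^3 + 0.68*o^2 - 2.0*o - 5.8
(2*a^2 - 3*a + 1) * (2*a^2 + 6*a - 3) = 4*a^4 + 6*a^3 - 22*a^2 + 15*a - 3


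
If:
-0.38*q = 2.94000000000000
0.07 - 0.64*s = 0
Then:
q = -7.74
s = 0.11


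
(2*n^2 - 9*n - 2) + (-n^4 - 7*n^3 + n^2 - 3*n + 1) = -n^4 - 7*n^3 + 3*n^2 - 12*n - 1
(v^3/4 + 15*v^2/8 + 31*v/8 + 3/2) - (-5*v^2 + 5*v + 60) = v^3/4 + 55*v^2/8 - 9*v/8 - 117/2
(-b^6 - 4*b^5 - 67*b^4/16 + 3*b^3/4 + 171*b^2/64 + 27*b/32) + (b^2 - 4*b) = -b^6 - 4*b^5 - 67*b^4/16 + 3*b^3/4 + 235*b^2/64 - 101*b/32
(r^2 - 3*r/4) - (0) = r^2 - 3*r/4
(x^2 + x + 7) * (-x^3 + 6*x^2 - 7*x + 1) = -x^5 + 5*x^4 - 8*x^3 + 36*x^2 - 48*x + 7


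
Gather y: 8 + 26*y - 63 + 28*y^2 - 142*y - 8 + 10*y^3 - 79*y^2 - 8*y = 10*y^3 - 51*y^2 - 124*y - 63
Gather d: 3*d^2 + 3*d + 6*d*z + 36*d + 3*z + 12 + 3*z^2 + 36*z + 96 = 3*d^2 + d*(6*z + 39) + 3*z^2 + 39*z + 108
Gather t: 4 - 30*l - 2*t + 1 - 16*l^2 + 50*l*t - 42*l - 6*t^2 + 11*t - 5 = -16*l^2 - 72*l - 6*t^2 + t*(50*l + 9)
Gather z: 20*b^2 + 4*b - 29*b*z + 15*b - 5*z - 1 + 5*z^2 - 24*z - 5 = 20*b^2 + 19*b + 5*z^2 + z*(-29*b - 29) - 6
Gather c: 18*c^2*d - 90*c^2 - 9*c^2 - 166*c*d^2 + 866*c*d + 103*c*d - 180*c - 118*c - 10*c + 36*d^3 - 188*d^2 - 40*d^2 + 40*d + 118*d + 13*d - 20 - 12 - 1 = c^2*(18*d - 99) + c*(-166*d^2 + 969*d - 308) + 36*d^3 - 228*d^2 + 171*d - 33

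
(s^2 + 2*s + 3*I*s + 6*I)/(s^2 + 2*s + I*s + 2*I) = (s + 3*I)/(s + I)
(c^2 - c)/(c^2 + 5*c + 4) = c*(c - 1)/(c^2 + 5*c + 4)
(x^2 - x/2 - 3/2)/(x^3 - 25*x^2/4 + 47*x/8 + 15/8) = 4*(x + 1)/(4*x^2 - 19*x - 5)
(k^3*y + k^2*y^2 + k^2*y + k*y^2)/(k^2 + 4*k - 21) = k*y*(k^2 + k*y + k + y)/(k^2 + 4*k - 21)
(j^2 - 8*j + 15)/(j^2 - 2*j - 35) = (-j^2 + 8*j - 15)/(-j^2 + 2*j + 35)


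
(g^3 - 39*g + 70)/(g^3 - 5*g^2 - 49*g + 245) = (g - 2)/(g - 7)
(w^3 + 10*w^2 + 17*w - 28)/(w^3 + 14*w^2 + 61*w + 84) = (w - 1)/(w + 3)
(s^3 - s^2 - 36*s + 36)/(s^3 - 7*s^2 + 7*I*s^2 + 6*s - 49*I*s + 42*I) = (s + 6)/(s + 7*I)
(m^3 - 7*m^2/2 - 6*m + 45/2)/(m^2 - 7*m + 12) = (2*m^2 - m - 15)/(2*(m - 4))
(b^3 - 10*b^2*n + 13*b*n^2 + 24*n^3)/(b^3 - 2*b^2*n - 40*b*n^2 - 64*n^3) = (b^2 - 2*b*n - 3*n^2)/(b^2 + 6*b*n + 8*n^2)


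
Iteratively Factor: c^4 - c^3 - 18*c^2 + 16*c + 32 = (c + 4)*(c^3 - 5*c^2 + 2*c + 8) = (c - 4)*(c + 4)*(c^2 - c - 2) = (c - 4)*(c + 1)*(c + 4)*(c - 2)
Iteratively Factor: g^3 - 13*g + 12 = (g + 4)*(g^2 - 4*g + 3) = (g - 1)*(g + 4)*(g - 3)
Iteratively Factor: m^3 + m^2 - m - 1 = (m + 1)*(m^2 - 1) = (m - 1)*(m + 1)*(m + 1)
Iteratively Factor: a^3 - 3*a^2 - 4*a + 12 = (a + 2)*(a^2 - 5*a + 6) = (a - 3)*(a + 2)*(a - 2)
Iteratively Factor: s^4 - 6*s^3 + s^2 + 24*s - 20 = (s - 2)*(s^3 - 4*s^2 - 7*s + 10) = (s - 2)*(s + 2)*(s^2 - 6*s + 5) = (s - 2)*(s - 1)*(s + 2)*(s - 5)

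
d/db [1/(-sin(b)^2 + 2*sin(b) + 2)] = 2*(sin(b) - 1)*cos(b)/(2*sin(b) + cos(b)^2 + 1)^2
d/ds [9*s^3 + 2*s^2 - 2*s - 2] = 27*s^2 + 4*s - 2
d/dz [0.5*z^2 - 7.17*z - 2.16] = 1.0*z - 7.17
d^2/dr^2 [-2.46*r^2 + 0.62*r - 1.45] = -4.92000000000000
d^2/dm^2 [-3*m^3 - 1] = -18*m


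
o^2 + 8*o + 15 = (o + 3)*(o + 5)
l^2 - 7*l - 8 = (l - 8)*(l + 1)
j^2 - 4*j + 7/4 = (j - 7/2)*(j - 1/2)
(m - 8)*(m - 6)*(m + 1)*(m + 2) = m^4 - 11*m^3 + 8*m^2 + 116*m + 96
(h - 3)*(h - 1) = h^2 - 4*h + 3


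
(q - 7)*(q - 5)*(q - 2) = q^3 - 14*q^2 + 59*q - 70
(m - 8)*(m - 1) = m^2 - 9*m + 8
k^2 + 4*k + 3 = (k + 1)*(k + 3)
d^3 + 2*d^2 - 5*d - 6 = (d - 2)*(d + 1)*(d + 3)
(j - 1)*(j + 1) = j^2 - 1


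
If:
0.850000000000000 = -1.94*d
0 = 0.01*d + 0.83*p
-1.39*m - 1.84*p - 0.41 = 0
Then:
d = -0.44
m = -0.30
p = 0.01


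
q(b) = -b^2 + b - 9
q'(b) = 1 - 2*b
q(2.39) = -12.32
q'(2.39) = -3.78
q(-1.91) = -14.56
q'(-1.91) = 4.82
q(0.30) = -8.79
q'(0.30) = 0.40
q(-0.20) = -9.24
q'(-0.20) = 1.40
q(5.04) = -29.36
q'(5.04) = -9.08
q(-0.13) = -9.15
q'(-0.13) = 1.26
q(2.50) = -12.75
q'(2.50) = -4.00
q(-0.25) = -9.31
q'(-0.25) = 1.50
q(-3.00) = -21.00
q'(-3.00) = 7.00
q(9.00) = -81.00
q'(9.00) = -17.00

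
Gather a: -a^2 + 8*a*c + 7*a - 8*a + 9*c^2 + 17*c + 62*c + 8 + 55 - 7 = -a^2 + a*(8*c - 1) + 9*c^2 + 79*c + 56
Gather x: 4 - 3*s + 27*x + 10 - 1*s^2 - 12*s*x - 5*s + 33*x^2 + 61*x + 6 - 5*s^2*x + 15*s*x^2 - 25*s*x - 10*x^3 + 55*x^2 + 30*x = -s^2 - 8*s - 10*x^3 + x^2*(15*s + 88) + x*(-5*s^2 - 37*s + 118) + 20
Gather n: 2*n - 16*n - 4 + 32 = 28 - 14*n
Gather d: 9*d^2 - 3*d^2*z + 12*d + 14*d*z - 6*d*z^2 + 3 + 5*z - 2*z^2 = d^2*(9 - 3*z) + d*(-6*z^2 + 14*z + 12) - 2*z^2 + 5*z + 3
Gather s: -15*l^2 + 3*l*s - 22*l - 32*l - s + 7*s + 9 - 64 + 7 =-15*l^2 - 54*l + s*(3*l + 6) - 48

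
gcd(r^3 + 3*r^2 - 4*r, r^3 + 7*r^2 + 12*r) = r^2 + 4*r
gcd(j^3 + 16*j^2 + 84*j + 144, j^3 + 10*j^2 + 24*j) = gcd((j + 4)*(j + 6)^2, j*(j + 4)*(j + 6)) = j^2 + 10*j + 24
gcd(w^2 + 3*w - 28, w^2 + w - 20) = w - 4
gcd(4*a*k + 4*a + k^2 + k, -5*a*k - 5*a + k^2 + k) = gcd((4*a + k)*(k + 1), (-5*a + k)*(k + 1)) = k + 1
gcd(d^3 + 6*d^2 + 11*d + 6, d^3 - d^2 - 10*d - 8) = d^2 + 3*d + 2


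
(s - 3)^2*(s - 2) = s^3 - 8*s^2 + 21*s - 18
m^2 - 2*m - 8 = (m - 4)*(m + 2)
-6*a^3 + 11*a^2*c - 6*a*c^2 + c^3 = (-3*a + c)*(-2*a + c)*(-a + c)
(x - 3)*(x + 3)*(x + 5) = x^3 + 5*x^2 - 9*x - 45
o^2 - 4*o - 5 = (o - 5)*(o + 1)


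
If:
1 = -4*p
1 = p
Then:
No Solution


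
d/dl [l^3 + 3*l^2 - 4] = 3*l*(l + 2)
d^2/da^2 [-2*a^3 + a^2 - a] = 2 - 12*a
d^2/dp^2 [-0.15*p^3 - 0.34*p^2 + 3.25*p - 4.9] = -0.9*p - 0.68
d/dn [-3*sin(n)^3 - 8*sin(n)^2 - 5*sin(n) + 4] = (-16*sin(n) + 9*cos(n)^2 - 14)*cos(n)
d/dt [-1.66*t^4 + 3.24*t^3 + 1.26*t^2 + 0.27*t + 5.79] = -6.64*t^3 + 9.72*t^2 + 2.52*t + 0.27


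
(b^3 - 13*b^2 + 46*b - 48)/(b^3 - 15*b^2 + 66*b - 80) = (b - 3)/(b - 5)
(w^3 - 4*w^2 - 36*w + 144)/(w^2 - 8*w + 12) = (w^2 + 2*w - 24)/(w - 2)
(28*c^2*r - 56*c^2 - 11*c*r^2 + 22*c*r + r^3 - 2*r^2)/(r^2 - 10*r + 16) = (28*c^2 - 11*c*r + r^2)/(r - 8)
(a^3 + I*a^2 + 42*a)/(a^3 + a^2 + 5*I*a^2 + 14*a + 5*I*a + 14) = a*(a - 6*I)/(a^2 + a*(1 - 2*I) - 2*I)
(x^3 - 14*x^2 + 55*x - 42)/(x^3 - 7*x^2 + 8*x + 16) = (x^3 - 14*x^2 + 55*x - 42)/(x^3 - 7*x^2 + 8*x + 16)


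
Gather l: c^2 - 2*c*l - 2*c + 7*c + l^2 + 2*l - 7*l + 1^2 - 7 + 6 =c^2 + 5*c + l^2 + l*(-2*c - 5)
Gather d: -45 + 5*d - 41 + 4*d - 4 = 9*d - 90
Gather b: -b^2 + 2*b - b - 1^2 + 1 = -b^2 + b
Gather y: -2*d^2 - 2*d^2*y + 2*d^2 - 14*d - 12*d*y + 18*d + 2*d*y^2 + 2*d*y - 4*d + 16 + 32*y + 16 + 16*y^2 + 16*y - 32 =y^2*(2*d + 16) + y*(-2*d^2 - 10*d + 48)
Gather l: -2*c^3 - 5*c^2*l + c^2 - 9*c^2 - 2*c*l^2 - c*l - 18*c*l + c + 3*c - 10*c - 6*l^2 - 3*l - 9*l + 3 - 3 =-2*c^3 - 8*c^2 - 6*c + l^2*(-2*c - 6) + l*(-5*c^2 - 19*c - 12)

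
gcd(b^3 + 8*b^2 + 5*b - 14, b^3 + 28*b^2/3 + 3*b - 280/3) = b + 7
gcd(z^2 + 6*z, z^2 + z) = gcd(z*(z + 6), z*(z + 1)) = z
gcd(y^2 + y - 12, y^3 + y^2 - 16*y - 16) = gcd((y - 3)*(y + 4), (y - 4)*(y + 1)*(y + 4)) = y + 4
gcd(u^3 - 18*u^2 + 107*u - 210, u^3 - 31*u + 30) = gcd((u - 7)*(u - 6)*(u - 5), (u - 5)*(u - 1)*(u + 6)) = u - 5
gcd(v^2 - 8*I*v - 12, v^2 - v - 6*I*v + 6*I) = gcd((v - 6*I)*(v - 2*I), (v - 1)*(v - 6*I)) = v - 6*I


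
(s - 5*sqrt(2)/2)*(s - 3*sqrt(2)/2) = s^2 - 4*sqrt(2)*s + 15/2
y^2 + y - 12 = (y - 3)*(y + 4)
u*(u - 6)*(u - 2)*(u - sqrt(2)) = u^4 - 8*u^3 - sqrt(2)*u^3 + 8*sqrt(2)*u^2 + 12*u^2 - 12*sqrt(2)*u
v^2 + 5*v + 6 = (v + 2)*(v + 3)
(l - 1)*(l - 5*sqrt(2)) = l^2 - 5*sqrt(2)*l - l + 5*sqrt(2)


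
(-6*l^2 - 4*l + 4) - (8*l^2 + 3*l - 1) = -14*l^2 - 7*l + 5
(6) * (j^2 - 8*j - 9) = 6*j^2 - 48*j - 54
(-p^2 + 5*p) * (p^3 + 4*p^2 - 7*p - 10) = -p^5 + p^4 + 27*p^3 - 25*p^2 - 50*p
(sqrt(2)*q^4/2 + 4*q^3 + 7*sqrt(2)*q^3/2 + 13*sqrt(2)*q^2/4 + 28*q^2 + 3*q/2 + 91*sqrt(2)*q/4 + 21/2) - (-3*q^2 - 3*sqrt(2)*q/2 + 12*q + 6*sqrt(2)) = sqrt(2)*q^4/2 + 4*q^3 + 7*sqrt(2)*q^3/2 + 13*sqrt(2)*q^2/4 + 31*q^2 - 21*q/2 + 97*sqrt(2)*q/4 - 6*sqrt(2) + 21/2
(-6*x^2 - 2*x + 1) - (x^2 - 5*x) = -7*x^2 + 3*x + 1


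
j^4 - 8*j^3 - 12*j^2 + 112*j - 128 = (j - 8)*(j - 2)^2*(j + 4)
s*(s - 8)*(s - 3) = s^3 - 11*s^2 + 24*s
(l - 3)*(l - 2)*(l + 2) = l^3 - 3*l^2 - 4*l + 12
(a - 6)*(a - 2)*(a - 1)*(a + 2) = a^4 - 7*a^3 + 2*a^2 + 28*a - 24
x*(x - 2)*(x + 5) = x^3 + 3*x^2 - 10*x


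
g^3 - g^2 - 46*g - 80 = (g - 8)*(g + 2)*(g + 5)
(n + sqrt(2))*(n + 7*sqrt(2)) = n^2 + 8*sqrt(2)*n + 14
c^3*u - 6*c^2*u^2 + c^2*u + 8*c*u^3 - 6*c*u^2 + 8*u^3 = (c - 4*u)*(c - 2*u)*(c*u + u)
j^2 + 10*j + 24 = (j + 4)*(j + 6)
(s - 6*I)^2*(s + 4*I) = s^3 - 8*I*s^2 + 12*s - 144*I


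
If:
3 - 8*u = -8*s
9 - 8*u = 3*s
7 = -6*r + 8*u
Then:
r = 2/33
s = 6/11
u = 81/88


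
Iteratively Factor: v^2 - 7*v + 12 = (v - 3)*(v - 4)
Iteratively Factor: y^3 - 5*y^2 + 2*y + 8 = (y - 2)*(y^2 - 3*y - 4) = (y - 2)*(y + 1)*(y - 4)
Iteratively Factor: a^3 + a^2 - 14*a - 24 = (a + 2)*(a^2 - a - 12) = (a - 4)*(a + 2)*(a + 3)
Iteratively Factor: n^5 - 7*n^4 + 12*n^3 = (n)*(n^4 - 7*n^3 + 12*n^2) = n^2*(n^3 - 7*n^2 + 12*n) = n^3*(n^2 - 7*n + 12) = n^3*(n - 3)*(n - 4)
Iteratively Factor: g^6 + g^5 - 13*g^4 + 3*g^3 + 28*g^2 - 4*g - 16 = (g + 1)*(g^5 - 13*g^3 + 16*g^2 + 12*g - 16) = (g + 1)^2*(g^4 - g^3 - 12*g^2 + 28*g - 16) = (g - 2)*(g + 1)^2*(g^3 + g^2 - 10*g + 8) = (g - 2)^2*(g + 1)^2*(g^2 + 3*g - 4) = (g - 2)^2*(g - 1)*(g + 1)^2*(g + 4)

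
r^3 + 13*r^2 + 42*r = r*(r + 6)*(r + 7)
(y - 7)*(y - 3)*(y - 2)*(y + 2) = y^4 - 10*y^3 + 17*y^2 + 40*y - 84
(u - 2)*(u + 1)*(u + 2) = u^3 + u^2 - 4*u - 4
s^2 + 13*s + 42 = (s + 6)*(s + 7)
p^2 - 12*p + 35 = (p - 7)*(p - 5)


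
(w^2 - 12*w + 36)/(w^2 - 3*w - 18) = (w - 6)/(w + 3)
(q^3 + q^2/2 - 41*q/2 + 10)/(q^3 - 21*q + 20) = (q - 1/2)/(q - 1)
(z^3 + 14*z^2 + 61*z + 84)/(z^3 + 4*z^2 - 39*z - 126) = (z + 4)/(z - 6)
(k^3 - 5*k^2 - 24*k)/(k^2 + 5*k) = (k^2 - 5*k - 24)/(k + 5)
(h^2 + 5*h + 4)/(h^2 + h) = (h + 4)/h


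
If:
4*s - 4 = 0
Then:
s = 1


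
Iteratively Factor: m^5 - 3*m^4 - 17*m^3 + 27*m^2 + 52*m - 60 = (m - 5)*(m^4 + 2*m^3 - 7*m^2 - 8*m + 12) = (m - 5)*(m + 2)*(m^3 - 7*m + 6) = (m - 5)*(m + 2)*(m + 3)*(m^2 - 3*m + 2) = (m - 5)*(m - 1)*(m + 2)*(m + 3)*(m - 2)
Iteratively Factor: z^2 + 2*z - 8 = (z - 2)*(z + 4)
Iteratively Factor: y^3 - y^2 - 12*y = (y + 3)*(y^2 - 4*y) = y*(y + 3)*(y - 4)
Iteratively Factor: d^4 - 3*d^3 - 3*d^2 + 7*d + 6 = (d + 1)*(d^3 - 4*d^2 + d + 6) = (d - 2)*(d + 1)*(d^2 - 2*d - 3) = (d - 2)*(d + 1)^2*(d - 3)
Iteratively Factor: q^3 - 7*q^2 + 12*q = (q - 3)*(q^2 - 4*q) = q*(q - 3)*(q - 4)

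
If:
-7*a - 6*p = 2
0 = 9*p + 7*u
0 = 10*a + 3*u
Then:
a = -18/203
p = -20/87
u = 60/203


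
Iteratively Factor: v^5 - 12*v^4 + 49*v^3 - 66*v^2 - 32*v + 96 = (v - 4)*(v^4 - 8*v^3 + 17*v^2 + 2*v - 24) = (v - 4)*(v - 3)*(v^3 - 5*v^2 + 2*v + 8) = (v - 4)*(v - 3)*(v + 1)*(v^2 - 6*v + 8) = (v - 4)*(v - 3)*(v - 2)*(v + 1)*(v - 4)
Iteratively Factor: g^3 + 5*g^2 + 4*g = (g + 4)*(g^2 + g) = g*(g + 4)*(g + 1)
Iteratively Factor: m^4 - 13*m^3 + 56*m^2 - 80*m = (m)*(m^3 - 13*m^2 + 56*m - 80) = m*(m - 4)*(m^2 - 9*m + 20) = m*(m - 4)^2*(m - 5)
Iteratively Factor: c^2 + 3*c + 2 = (c + 1)*(c + 2)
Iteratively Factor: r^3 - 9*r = (r - 3)*(r^2 + 3*r) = r*(r - 3)*(r + 3)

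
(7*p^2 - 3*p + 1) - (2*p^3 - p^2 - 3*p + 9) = -2*p^3 + 8*p^2 - 8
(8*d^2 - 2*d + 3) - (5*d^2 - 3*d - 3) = 3*d^2 + d + 6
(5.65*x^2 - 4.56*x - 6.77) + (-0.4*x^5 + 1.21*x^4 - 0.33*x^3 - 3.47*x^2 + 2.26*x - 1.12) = -0.4*x^5 + 1.21*x^4 - 0.33*x^3 + 2.18*x^2 - 2.3*x - 7.89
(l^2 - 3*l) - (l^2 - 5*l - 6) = 2*l + 6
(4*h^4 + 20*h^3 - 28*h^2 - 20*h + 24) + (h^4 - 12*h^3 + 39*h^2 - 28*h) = 5*h^4 + 8*h^3 + 11*h^2 - 48*h + 24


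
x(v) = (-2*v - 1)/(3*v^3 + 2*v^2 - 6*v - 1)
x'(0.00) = -4.00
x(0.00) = 1.00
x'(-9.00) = 0.00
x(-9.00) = -0.00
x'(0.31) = -0.17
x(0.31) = 0.63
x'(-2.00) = -2.24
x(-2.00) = -0.60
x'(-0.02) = -5.27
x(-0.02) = 1.09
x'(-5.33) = -0.01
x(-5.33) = -0.03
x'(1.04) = 9.57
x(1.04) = 1.81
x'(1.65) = 1.43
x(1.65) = -0.54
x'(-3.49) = -0.05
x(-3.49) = -0.07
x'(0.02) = -3.13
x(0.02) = 0.93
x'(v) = (-2*v - 1)*(-9*v^2 - 4*v + 6)/(3*v^3 + 2*v^2 - 6*v - 1)^2 - 2/(3*v^3 + 2*v^2 - 6*v - 1)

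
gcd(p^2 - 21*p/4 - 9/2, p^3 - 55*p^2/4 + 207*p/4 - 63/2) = p - 6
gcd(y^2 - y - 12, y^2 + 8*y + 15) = y + 3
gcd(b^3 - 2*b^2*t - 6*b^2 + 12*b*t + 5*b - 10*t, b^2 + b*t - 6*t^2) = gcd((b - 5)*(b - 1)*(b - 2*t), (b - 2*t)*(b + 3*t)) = -b + 2*t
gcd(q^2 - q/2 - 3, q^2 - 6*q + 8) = q - 2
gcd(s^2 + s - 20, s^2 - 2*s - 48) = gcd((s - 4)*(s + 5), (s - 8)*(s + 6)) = 1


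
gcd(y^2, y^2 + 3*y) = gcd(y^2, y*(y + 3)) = y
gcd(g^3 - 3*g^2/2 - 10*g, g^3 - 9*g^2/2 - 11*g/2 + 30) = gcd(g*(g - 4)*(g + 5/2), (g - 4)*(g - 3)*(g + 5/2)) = g^2 - 3*g/2 - 10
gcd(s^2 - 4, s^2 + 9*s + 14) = s + 2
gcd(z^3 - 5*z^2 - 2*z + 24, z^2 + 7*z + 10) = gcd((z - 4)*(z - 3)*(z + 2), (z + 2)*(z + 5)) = z + 2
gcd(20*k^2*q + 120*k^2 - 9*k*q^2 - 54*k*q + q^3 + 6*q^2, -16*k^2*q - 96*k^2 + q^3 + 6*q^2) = -4*k*q - 24*k + q^2 + 6*q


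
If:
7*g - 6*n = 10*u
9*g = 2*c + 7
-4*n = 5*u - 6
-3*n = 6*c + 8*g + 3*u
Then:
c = -1061/658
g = 138/329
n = 213/47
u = -114/47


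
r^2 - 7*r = r*(r - 7)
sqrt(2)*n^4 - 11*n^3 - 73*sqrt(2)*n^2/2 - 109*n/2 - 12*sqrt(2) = (n - 8*sqrt(2))*(n + sqrt(2)/2)*(n + 3*sqrt(2)/2)*(sqrt(2)*n + 1)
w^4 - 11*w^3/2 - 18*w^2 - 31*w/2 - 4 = (w - 8)*(w + 1/2)*(w + 1)^2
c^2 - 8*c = c*(c - 8)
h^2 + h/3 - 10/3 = (h - 5/3)*(h + 2)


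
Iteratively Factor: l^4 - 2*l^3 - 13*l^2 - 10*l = (l + 1)*(l^3 - 3*l^2 - 10*l) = (l + 1)*(l + 2)*(l^2 - 5*l) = (l - 5)*(l + 1)*(l + 2)*(l)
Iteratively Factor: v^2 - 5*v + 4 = (v - 4)*(v - 1)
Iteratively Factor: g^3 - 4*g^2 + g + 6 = (g + 1)*(g^2 - 5*g + 6) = (g - 3)*(g + 1)*(g - 2)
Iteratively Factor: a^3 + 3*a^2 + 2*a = (a + 1)*(a^2 + 2*a) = (a + 1)*(a + 2)*(a)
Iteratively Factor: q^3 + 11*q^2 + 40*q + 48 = (q + 3)*(q^2 + 8*q + 16) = (q + 3)*(q + 4)*(q + 4)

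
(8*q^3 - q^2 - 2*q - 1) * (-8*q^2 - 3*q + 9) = -64*q^5 - 16*q^4 + 91*q^3 + 5*q^2 - 15*q - 9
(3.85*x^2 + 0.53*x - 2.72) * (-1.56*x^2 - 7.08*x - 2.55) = -6.006*x^4 - 28.0848*x^3 - 9.3267*x^2 + 17.9061*x + 6.936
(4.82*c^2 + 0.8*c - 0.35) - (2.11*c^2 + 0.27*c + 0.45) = 2.71*c^2 + 0.53*c - 0.8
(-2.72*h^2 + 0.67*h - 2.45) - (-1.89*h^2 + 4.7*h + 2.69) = -0.83*h^2 - 4.03*h - 5.14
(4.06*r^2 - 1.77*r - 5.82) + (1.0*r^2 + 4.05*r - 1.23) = 5.06*r^2 + 2.28*r - 7.05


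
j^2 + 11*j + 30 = (j + 5)*(j + 6)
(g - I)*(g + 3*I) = g^2 + 2*I*g + 3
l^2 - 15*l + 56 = (l - 8)*(l - 7)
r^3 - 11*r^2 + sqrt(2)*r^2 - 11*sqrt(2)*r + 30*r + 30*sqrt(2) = (r - 6)*(r - 5)*(r + sqrt(2))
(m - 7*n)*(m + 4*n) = m^2 - 3*m*n - 28*n^2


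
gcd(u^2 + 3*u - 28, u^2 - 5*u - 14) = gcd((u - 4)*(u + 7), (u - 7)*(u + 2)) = 1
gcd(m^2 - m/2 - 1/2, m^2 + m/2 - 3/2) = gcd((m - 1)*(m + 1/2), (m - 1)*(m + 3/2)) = m - 1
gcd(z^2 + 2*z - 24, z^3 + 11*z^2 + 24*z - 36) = z + 6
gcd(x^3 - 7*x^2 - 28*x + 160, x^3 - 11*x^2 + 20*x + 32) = x^2 - 12*x + 32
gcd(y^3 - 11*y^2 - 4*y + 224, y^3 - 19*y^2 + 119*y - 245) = y - 7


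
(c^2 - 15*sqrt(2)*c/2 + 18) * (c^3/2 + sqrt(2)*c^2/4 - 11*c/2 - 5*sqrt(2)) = c^5/2 - 7*sqrt(2)*c^4/2 - c^3/4 + 163*sqrt(2)*c^2/4 - 24*c - 90*sqrt(2)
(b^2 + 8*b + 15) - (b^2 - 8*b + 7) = 16*b + 8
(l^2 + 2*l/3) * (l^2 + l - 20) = l^4 + 5*l^3/3 - 58*l^2/3 - 40*l/3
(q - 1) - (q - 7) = 6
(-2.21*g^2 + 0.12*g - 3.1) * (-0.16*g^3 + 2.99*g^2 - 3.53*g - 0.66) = 0.3536*g^5 - 6.6271*g^4 + 8.6561*g^3 - 8.234*g^2 + 10.8638*g + 2.046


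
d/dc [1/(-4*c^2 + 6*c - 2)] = (4*c - 3)/(2*(2*c^2 - 3*c + 1)^2)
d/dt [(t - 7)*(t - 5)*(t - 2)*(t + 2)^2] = 5*t^4 - 40*t^3 + 21*t^2 + 220*t - 44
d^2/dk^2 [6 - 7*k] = 0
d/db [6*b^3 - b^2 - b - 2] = 18*b^2 - 2*b - 1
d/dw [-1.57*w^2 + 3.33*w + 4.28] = 3.33 - 3.14*w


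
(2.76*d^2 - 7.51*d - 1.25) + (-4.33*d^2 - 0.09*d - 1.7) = -1.57*d^2 - 7.6*d - 2.95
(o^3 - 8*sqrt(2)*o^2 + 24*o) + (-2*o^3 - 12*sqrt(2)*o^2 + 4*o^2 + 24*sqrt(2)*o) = -o^3 - 20*sqrt(2)*o^2 + 4*o^2 + 24*o + 24*sqrt(2)*o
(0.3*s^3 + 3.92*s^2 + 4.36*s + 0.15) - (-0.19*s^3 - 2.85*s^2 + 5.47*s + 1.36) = 0.49*s^3 + 6.77*s^2 - 1.11*s - 1.21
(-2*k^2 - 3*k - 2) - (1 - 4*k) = -2*k^2 + k - 3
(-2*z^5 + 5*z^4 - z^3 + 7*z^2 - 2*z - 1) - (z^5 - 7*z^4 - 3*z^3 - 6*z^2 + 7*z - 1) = -3*z^5 + 12*z^4 + 2*z^3 + 13*z^2 - 9*z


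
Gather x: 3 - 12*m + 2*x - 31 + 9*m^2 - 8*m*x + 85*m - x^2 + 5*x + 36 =9*m^2 + 73*m - x^2 + x*(7 - 8*m) + 8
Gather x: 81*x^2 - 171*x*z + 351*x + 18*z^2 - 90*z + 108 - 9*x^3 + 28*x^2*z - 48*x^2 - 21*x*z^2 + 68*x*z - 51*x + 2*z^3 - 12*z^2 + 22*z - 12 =-9*x^3 + x^2*(28*z + 33) + x*(-21*z^2 - 103*z + 300) + 2*z^3 + 6*z^2 - 68*z + 96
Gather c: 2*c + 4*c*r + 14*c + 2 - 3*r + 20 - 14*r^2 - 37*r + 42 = c*(4*r + 16) - 14*r^2 - 40*r + 64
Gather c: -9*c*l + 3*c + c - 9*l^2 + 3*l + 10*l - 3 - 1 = c*(4 - 9*l) - 9*l^2 + 13*l - 4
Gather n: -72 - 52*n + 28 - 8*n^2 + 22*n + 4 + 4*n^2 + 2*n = -4*n^2 - 28*n - 40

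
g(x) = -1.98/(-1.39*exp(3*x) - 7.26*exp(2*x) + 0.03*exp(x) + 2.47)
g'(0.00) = -0.98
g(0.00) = 0.32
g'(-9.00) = 0.00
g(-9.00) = -0.80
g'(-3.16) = -0.01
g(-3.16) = -0.81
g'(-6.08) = -0.00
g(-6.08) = -0.80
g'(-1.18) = -0.95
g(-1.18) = -1.13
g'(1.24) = -0.03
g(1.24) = 0.01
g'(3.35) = -0.00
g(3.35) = 0.00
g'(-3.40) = -0.01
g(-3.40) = -0.80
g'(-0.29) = -4.20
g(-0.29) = 0.92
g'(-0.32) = -5.23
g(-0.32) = 1.06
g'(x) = -1.98*(4.17*exp(3*x) + 14.52*exp(2*x) - 0.03*exp(x))/(-1.39*exp(3*x) - 7.26*exp(2*x) + 0.03*exp(x) + 2.47)^2 = (-8.2566*exp(2*x) - 28.7496*exp(x) + 0.0594)*exp(x)/(1.39*exp(3*x) + 7.26*exp(2*x) - 0.03*exp(x) - 2.47)^2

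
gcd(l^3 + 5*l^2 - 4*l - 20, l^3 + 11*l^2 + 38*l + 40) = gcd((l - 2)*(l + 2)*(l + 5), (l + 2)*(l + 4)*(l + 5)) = l^2 + 7*l + 10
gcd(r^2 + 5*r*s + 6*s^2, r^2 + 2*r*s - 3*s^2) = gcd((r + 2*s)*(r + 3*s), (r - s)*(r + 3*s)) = r + 3*s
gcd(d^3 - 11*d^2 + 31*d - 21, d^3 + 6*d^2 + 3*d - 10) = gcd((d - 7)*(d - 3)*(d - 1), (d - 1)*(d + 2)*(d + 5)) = d - 1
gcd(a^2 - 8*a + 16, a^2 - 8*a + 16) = a^2 - 8*a + 16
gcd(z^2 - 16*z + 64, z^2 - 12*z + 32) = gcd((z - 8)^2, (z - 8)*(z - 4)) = z - 8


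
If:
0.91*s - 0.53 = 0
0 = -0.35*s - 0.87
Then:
No Solution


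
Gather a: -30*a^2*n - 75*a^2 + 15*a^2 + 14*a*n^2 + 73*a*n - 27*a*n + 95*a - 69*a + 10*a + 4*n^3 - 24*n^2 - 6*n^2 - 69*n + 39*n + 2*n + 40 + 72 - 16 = a^2*(-30*n - 60) + a*(14*n^2 + 46*n + 36) + 4*n^3 - 30*n^2 - 28*n + 96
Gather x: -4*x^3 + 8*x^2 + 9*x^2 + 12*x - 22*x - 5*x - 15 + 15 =-4*x^3 + 17*x^2 - 15*x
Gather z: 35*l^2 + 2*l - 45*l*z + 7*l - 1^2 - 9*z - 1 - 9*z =35*l^2 + 9*l + z*(-45*l - 18) - 2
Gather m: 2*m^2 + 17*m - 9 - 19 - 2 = 2*m^2 + 17*m - 30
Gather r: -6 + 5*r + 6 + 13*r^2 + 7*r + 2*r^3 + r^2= 2*r^3 + 14*r^2 + 12*r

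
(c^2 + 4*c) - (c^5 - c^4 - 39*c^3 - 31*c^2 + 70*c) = -c^5 + c^4 + 39*c^3 + 32*c^2 - 66*c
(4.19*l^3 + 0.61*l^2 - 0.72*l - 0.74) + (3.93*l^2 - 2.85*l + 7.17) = 4.19*l^3 + 4.54*l^2 - 3.57*l + 6.43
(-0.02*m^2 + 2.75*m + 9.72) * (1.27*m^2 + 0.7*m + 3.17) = -0.0254*m^4 + 3.4785*m^3 + 14.206*m^2 + 15.5215*m + 30.8124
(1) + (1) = 2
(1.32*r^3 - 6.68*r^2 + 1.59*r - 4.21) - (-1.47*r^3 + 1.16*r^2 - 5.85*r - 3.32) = 2.79*r^3 - 7.84*r^2 + 7.44*r - 0.89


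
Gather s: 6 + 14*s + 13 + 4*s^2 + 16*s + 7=4*s^2 + 30*s + 26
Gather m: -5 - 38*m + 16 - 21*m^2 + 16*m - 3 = -21*m^2 - 22*m + 8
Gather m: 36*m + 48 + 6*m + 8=42*m + 56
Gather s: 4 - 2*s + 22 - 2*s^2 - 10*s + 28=-2*s^2 - 12*s + 54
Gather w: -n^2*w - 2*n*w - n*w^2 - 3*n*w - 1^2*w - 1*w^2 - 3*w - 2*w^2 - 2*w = w^2*(-n - 3) + w*(-n^2 - 5*n - 6)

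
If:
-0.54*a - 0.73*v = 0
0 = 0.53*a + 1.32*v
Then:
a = 0.00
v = 0.00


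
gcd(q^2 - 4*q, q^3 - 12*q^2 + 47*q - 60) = q - 4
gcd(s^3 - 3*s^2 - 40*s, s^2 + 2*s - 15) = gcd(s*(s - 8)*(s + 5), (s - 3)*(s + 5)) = s + 5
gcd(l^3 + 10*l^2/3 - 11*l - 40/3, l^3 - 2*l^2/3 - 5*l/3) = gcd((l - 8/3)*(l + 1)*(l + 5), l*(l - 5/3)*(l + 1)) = l + 1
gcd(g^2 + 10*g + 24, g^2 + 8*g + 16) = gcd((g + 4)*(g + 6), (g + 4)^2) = g + 4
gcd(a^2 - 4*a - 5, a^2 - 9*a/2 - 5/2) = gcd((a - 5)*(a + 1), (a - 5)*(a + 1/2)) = a - 5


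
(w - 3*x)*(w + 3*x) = w^2 - 9*x^2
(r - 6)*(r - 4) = r^2 - 10*r + 24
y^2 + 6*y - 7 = (y - 1)*(y + 7)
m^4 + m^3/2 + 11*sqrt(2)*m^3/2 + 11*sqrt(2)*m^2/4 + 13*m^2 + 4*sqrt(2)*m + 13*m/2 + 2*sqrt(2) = (m + 1/2)*(m + sqrt(2)/2)*(m + sqrt(2))*(m + 4*sqrt(2))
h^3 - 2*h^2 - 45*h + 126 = (h - 6)*(h - 3)*(h + 7)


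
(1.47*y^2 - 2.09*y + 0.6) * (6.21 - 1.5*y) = -2.205*y^3 + 12.2637*y^2 - 13.8789*y + 3.726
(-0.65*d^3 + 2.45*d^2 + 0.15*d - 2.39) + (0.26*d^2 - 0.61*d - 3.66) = -0.65*d^3 + 2.71*d^2 - 0.46*d - 6.05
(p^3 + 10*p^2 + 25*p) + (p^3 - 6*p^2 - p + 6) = 2*p^3 + 4*p^2 + 24*p + 6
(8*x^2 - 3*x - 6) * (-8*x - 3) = -64*x^3 + 57*x + 18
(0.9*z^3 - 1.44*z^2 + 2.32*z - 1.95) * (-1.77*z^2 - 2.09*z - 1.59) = -1.593*z^5 + 0.6678*z^4 - 2.5278*z^3 + 0.8923*z^2 + 0.3867*z + 3.1005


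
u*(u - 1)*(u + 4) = u^3 + 3*u^2 - 4*u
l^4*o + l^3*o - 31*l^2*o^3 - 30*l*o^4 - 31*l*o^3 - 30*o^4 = (l - 6*o)*(l + o)*(l + 5*o)*(l*o + o)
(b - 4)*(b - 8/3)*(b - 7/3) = b^3 - 9*b^2 + 236*b/9 - 224/9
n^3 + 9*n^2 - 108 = (n - 3)*(n + 6)^2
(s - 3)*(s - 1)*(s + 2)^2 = s^4 - 9*s^2 - 4*s + 12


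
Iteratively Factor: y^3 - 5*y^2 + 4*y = (y)*(y^2 - 5*y + 4) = y*(y - 1)*(y - 4)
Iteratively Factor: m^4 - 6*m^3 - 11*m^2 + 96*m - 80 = (m - 4)*(m^3 - 2*m^2 - 19*m + 20) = (m - 5)*(m - 4)*(m^2 + 3*m - 4) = (m - 5)*(m - 4)*(m + 4)*(m - 1)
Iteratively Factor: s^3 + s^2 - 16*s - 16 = (s - 4)*(s^2 + 5*s + 4) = (s - 4)*(s + 1)*(s + 4)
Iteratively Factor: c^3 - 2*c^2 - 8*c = (c - 4)*(c^2 + 2*c) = (c - 4)*(c + 2)*(c)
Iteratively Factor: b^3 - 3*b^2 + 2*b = (b)*(b^2 - 3*b + 2) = b*(b - 2)*(b - 1)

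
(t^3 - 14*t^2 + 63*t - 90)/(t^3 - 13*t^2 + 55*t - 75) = (t - 6)/(t - 5)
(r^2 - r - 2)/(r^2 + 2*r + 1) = (r - 2)/(r + 1)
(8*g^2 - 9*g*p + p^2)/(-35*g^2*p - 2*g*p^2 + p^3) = (-8*g^2 + 9*g*p - p^2)/(p*(35*g^2 + 2*g*p - p^2))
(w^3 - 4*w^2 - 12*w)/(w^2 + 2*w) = w - 6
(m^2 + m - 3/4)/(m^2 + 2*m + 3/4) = (2*m - 1)/(2*m + 1)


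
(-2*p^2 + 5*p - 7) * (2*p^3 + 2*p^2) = -4*p^5 + 6*p^4 - 4*p^3 - 14*p^2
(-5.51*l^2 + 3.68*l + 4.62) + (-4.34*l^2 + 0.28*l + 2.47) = -9.85*l^2 + 3.96*l + 7.09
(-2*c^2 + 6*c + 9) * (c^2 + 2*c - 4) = -2*c^4 + 2*c^3 + 29*c^2 - 6*c - 36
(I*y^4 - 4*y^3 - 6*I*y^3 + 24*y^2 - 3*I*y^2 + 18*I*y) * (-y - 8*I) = -I*y^5 + 12*y^4 + 6*I*y^4 - 72*y^3 + 35*I*y^3 - 24*y^2 - 210*I*y^2 + 144*y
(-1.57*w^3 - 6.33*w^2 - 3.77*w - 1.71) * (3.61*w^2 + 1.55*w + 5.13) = -5.6677*w^5 - 25.2848*w^4 - 31.4753*w^3 - 44.4895*w^2 - 21.9906*w - 8.7723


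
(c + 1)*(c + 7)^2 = c^3 + 15*c^2 + 63*c + 49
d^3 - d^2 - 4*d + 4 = (d - 2)*(d - 1)*(d + 2)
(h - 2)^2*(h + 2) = h^3 - 2*h^2 - 4*h + 8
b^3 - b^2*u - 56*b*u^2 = b*(b - 8*u)*(b + 7*u)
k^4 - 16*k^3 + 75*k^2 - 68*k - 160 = (k - 8)*(k - 5)*(k - 4)*(k + 1)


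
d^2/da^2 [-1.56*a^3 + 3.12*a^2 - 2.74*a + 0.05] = 6.24 - 9.36*a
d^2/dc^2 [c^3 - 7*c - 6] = 6*c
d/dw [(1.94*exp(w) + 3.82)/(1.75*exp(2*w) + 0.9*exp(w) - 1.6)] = (-(1.94*exp(w) + 3.82)*(3.5*exp(w) + 0.9) + 3.395*exp(2*w) + 1.746*exp(w) - 3.104)*exp(w)/(1.75*exp(2*w) + 0.9*exp(w) - 1.6)^2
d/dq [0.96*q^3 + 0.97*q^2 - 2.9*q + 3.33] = 2.88*q^2 + 1.94*q - 2.9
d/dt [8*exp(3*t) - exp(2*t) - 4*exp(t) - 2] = 2*(12*exp(2*t) - exp(t) - 2)*exp(t)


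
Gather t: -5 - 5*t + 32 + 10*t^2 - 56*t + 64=10*t^2 - 61*t + 91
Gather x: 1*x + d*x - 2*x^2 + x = -2*x^2 + x*(d + 2)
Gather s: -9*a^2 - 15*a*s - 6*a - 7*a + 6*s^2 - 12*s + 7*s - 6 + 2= -9*a^2 - 13*a + 6*s^2 + s*(-15*a - 5) - 4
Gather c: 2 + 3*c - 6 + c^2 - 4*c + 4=c^2 - c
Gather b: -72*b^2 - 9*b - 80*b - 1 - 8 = -72*b^2 - 89*b - 9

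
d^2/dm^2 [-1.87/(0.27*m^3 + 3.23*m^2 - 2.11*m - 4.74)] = ((3.0294*m + 12.0802)*(0.27*m^3 + 3.23*m^2 - 2.11*m - 4.74) - 1.87*(0.81*m^2 + 6.46*m - 2.11)*(1.62*m^2 + 12.92*m - 4.22))/(0.27*m^3 + 3.23*m^2 - 2.11*m - 4.74)^3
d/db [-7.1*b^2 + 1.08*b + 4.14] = 1.08 - 14.2*b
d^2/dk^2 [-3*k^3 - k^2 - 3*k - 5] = -18*k - 2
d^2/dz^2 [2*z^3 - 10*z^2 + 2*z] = 12*z - 20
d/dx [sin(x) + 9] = cos(x)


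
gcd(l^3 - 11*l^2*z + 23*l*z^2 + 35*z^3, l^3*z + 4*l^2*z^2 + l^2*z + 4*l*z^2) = 1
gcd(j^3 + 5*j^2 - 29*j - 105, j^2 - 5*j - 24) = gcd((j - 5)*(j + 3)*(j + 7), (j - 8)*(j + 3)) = j + 3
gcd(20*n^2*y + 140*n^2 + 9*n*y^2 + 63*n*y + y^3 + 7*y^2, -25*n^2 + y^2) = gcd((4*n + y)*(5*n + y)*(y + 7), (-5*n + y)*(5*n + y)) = 5*n + y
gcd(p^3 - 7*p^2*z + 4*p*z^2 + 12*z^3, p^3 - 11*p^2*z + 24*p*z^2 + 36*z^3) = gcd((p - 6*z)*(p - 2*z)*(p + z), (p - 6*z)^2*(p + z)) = -p^2 + 5*p*z + 6*z^2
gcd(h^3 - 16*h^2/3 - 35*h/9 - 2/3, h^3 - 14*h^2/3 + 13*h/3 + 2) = h + 1/3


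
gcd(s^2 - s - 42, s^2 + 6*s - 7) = 1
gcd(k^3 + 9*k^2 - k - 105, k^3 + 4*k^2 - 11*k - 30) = k^2 + 2*k - 15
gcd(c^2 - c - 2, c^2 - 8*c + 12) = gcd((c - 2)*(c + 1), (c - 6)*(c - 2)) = c - 2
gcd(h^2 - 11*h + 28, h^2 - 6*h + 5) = 1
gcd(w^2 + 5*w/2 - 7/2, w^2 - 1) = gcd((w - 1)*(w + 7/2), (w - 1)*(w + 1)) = w - 1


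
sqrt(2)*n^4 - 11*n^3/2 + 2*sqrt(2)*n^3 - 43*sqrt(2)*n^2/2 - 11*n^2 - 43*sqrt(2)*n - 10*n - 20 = (n + 2)*(n - 5*sqrt(2))*(n + 2*sqrt(2))*(sqrt(2)*n + 1/2)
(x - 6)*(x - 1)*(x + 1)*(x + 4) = x^4 - 2*x^3 - 25*x^2 + 2*x + 24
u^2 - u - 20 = (u - 5)*(u + 4)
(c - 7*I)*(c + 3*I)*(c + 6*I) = c^3 + 2*I*c^2 + 45*c + 126*I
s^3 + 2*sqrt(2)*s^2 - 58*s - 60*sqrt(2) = (s - 5*sqrt(2))*(s + sqrt(2))*(s + 6*sqrt(2))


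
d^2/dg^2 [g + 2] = 0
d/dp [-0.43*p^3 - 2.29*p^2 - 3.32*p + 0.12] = -1.29*p^2 - 4.58*p - 3.32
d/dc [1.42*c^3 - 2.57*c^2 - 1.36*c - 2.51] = 4.26*c^2 - 5.14*c - 1.36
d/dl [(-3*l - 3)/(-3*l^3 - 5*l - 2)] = 3*(3*l^3 + 5*l - (l + 1)*(9*l^2 + 5) + 2)/(3*l^3 + 5*l + 2)^2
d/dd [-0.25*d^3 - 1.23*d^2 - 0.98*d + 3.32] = -0.75*d^2 - 2.46*d - 0.98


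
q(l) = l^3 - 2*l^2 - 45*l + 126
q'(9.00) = 162.00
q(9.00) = 288.00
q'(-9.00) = 234.00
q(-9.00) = -360.00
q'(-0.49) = -42.32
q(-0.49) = 147.45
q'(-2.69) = -12.53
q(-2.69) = 213.11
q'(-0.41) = -42.86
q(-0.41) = 144.04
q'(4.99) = 9.74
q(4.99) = -24.10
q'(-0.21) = -44.03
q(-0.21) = 135.35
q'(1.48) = -44.35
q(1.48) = 58.26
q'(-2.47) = -16.82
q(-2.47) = 209.88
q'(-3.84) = 14.60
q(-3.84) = 212.69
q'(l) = 3*l^2 - 4*l - 45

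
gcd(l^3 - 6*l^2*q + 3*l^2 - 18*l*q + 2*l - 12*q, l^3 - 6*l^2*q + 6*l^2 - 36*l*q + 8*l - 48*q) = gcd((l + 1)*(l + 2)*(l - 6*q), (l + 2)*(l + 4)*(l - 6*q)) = -l^2 + 6*l*q - 2*l + 12*q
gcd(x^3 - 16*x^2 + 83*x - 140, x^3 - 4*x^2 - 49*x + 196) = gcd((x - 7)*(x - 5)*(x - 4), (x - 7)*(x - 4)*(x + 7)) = x^2 - 11*x + 28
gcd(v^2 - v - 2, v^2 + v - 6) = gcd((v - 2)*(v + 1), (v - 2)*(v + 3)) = v - 2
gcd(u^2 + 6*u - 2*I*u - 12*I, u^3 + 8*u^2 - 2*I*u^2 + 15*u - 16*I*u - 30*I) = u - 2*I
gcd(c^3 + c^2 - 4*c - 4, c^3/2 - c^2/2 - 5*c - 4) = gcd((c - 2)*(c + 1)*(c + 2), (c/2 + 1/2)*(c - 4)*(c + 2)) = c^2 + 3*c + 2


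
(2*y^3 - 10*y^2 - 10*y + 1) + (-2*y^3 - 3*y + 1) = -10*y^2 - 13*y + 2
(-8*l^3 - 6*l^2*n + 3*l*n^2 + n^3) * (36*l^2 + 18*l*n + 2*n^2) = -288*l^5 - 360*l^4*n - 16*l^3*n^2 + 78*l^2*n^3 + 24*l*n^4 + 2*n^5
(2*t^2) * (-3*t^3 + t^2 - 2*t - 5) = -6*t^5 + 2*t^4 - 4*t^3 - 10*t^2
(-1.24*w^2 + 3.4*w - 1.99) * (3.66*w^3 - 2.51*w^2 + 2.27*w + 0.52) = -4.5384*w^5 + 15.5564*w^4 - 18.6322*w^3 + 12.0681*w^2 - 2.7493*w - 1.0348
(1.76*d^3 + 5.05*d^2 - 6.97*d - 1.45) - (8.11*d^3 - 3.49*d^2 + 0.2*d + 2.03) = -6.35*d^3 + 8.54*d^2 - 7.17*d - 3.48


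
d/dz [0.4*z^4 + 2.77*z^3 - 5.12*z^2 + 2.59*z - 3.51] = 1.6*z^3 + 8.31*z^2 - 10.24*z + 2.59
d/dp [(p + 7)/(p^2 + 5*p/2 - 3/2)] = 2*(2*p^2 + 5*p - (p + 7)*(4*p + 5) - 3)/(2*p^2 + 5*p - 3)^2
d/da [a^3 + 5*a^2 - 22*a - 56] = 3*a^2 + 10*a - 22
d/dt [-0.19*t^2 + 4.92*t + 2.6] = 4.92 - 0.38*t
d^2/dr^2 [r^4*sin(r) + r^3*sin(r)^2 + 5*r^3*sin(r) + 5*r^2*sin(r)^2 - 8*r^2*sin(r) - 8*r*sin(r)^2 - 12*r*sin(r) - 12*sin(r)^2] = -r^4*sin(r) - 5*r^3*sin(r) + 8*r^3*cos(r) + 2*r^3*cos(2*r) + 20*r^2*sin(r) + 6*r^2*sin(2*r) + 30*r^2*cos(r) + 10*r^2*cos(2*r) + 42*r*sin(r) + 20*r*sin(2*r) - 32*r*cos(r) - 19*r*cos(2*r) + 3*r - 16*sin(r) - 16*sin(2*r) - 24*cos(r) - 29*cos(2*r) + 5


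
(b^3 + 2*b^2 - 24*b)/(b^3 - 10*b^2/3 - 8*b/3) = 3*(b + 6)/(3*b + 2)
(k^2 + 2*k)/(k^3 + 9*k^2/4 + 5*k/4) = 4*(k + 2)/(4*k^2 + 9*k + 5)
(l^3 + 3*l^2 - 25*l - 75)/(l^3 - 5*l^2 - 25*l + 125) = (l + 3)/(l - 5)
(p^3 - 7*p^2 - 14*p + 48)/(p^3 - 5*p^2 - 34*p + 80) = (p + 3)/(p + 5)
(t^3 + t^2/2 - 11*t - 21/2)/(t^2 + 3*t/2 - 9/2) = (2*t^2 - 5*t - 7)/(2*t - 3)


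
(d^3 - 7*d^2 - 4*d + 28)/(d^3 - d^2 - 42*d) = (d^2 - 4)/(d*(d + 6))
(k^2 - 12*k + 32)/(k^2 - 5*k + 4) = (k - 8)/(k - 1)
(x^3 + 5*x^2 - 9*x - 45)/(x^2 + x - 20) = (x^2 - 9)/(x - 4)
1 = 1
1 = 1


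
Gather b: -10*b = -10*b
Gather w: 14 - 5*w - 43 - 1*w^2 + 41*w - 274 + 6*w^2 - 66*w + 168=5*w^2 - 30*w - 135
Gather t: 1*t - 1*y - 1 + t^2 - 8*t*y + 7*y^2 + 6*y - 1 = t^2 + t*(1 - 8*y) + 7*y^2 + 5*y - 2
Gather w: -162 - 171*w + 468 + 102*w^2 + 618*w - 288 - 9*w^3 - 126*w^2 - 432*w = -9*w^3 - 24*w^2 + 15*w + 18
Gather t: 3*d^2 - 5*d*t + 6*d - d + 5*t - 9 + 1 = 3*d^2 + 5*d + t*(5 - 5*d) - 8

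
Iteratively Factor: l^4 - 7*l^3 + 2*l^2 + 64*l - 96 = (l + 3)*(l^3 - 10*l^2 + 32*l - 32) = (l - 2)*(l + 3)*(l^2 - 8*l + 16) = (l - 4)*(l - 2)*(l + 3)*(l - 4)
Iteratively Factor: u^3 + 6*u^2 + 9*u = (u)*(u^2 + 6*u + 9) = u*(u + 3)*(u + 3)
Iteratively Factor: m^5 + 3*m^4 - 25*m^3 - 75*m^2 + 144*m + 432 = (m - 3)*(m^4 + 6*m^3 - 7*m^2 - 96*m - 144) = (m - 3)*(m + 3)*(m^3 + 3*m^2 - 16*m - 48) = (m - 4)*(m - 3)*(m + 3)*(m^2 + 7*m + 12) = (m - 4)*(m - 3)*(m + 3)^2*(m + 4)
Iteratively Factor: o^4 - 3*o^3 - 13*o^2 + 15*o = (o - 1)*(o^3 - 2*o^2 - 15*o) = (o - 5)*(o - 1)*(o^2 + 3*o) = o*(o - 5)*(o - 1)*(o + 3)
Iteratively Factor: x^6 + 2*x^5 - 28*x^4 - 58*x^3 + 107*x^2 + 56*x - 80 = (x - 1)*(x^5 + 3*x^4 - 25*x^3 - 83*x^2 + 24*x + 80) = (x - 5)*(x - 1)*(x^4 + 8*x^3 + 15*x^2 - 8*x - 16) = (x - 5)*(x - 1)*(x + 4)*(x^3 + 4*x^2 - x - 4) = (x - 5)*(x - 1)^2*(x + 4)*(x^2 + 5*x + 4) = (x - 5)*(x - 1)^2*(x + 1)*(x + 4)*(x + 4)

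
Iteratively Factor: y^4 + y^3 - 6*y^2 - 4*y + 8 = (y + 2)*(y^3 - y^2 - 4*y + 4) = (y - 2)*(y + 2)*(y^2 + y - 2) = (y - 2)*(y + 2)^2*(y - 1)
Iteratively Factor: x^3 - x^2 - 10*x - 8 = (x + 2)*(x^2 - 3*x - 4) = (x - 4)*(x + 2)*(x + 1)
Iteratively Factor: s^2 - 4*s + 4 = (s - 2)*(s - 2)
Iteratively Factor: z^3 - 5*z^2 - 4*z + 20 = (z - 5)*(z^2 - 4) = (z - 5)*(z + 2)*(z - 2)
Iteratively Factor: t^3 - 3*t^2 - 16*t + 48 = (t + 4)*(t^2 - 7*t + 12) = (t - 4)*(t + 4)*(t - 3)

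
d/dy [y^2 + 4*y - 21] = 2*y + 4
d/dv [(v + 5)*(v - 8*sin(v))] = v - (v + 5)*(8*cos(v) - 1) - 8*sin(v)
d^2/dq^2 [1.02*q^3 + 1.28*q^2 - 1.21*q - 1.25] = 6.12*q + 2.56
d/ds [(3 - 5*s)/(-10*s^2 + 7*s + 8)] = (-50*s^2 + 60*s - 61)/(100*s^4 - 140*s^3 - 111*s^2 + 112*s + 64)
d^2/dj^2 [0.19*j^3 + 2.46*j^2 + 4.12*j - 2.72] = 1.14*j + 4.92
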